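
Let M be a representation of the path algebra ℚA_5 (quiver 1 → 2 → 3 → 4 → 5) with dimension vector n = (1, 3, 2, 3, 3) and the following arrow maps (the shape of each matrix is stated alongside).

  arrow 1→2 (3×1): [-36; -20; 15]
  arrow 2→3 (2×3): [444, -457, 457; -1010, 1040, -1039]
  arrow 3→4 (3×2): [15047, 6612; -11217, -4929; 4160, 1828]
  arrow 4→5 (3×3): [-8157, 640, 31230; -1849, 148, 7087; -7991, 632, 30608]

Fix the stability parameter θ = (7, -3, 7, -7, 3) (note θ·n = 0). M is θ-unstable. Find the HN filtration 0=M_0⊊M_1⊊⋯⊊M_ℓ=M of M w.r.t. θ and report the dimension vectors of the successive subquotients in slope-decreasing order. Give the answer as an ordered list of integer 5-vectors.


Interval decomposition of M: I[1,5], I[2,2], I[2,4], I[4,5], I[5,5].
HN type (ℓ=5): μ^(1)=3; μ^(2)=1; μ^(3)=0; μ^(4)=-3; μ^(5)=-7

((0, 0, 0, 0, 3); (1, 1, 1, 1, 0); (0, 0, 1, 1, 0); (0, 2, 0, 0, 0); (0, 0, 0, 1, 0))


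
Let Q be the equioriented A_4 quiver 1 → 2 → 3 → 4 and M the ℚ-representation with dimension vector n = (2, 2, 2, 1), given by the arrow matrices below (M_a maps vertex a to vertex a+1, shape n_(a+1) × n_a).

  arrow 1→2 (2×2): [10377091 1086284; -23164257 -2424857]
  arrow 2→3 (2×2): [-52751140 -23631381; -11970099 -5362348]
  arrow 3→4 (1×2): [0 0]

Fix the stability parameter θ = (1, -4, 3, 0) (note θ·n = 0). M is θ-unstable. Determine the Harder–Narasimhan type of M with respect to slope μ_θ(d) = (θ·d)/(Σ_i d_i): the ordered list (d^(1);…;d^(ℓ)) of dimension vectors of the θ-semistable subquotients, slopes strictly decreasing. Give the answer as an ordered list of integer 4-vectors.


Barcode: M ≅ I[1,3]^2, I[4,4]. HN layers by μ_θ (3 steps, strictly decreasing):
  μ^(1)=3; μ^(2)=0; μ^(3)=-3/2

((0, 0, 2, 0); (0, 0, 0, 1); (2, 2, 0, 0))


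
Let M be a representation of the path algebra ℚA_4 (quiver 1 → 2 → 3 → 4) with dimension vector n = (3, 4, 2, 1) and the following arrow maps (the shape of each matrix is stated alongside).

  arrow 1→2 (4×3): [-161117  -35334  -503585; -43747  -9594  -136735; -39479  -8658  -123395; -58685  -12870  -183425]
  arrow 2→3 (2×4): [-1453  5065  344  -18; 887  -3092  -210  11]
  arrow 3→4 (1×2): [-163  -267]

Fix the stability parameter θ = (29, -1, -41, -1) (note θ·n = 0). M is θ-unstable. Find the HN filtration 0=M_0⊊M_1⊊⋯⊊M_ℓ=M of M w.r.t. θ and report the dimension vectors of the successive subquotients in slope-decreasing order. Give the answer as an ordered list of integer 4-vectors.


Barcode: M ≅ I[1,1]^2, I[1,2], I[2,2], I[2,3], I[2,4]. HN layers by μ_θ (4 steps, strictly decreasing):
  μ^(1)=29; μ^(2)=14; μ^(3)=-1; μ^(4)=-21

((2, 0, 0, 0); (1, 1, 0, 0); (0, 1, 0, 1); (0, 2, 2, 0))


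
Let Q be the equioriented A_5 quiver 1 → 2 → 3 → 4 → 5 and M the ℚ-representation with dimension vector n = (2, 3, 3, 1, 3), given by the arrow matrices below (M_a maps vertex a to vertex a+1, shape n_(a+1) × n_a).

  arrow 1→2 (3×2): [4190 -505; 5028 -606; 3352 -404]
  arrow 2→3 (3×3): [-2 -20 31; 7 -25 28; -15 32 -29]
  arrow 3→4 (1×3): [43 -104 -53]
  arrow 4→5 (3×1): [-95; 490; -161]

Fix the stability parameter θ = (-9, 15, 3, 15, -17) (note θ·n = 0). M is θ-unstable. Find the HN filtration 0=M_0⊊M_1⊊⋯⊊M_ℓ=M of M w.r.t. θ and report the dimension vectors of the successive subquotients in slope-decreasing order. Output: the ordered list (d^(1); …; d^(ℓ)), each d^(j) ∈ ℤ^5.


Via rank(M_{q-1}∘⋯∘M_p): M ≅ I[1,1], I[1,5], I[2,3]^2, I[5,5]^2.
μ_θ-semistable layers: μ^(1)=9; μ^(2)=4; μ^(3)=-9; μ^(4)=-17

((0, 2, 2, 0, 0); (0, 1, 1, 1, 1); (2, 0, 0, 0, 0); (0, 0, 0, 0, 2))


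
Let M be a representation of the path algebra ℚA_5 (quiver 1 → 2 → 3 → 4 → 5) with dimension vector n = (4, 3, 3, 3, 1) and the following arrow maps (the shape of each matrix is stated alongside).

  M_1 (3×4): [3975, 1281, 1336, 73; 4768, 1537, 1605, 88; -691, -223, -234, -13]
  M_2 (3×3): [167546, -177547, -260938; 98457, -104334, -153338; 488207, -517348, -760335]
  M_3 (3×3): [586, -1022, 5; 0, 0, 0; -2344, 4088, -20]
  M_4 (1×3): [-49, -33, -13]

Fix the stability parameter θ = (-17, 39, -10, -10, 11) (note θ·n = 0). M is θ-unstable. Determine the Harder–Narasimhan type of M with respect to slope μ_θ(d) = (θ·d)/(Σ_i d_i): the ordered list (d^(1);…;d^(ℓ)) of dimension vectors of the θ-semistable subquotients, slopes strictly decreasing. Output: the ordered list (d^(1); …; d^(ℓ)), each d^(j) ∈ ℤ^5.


Interval decomposition of M: I[1,1]^2, I[1,3]^2, I[2,5], I[4,4]^2.
HN type (ℓ=5): μ^(1)=29/2; μ^(2)=11; μ^(3)=19/3; μ^(4)=-10; μ^(5)=-17

((0, 2, 2, 0, 0); (0, 0, 0, 0, 1); (0, 1, 1, 1, 0); (0, 0, 0, 2, 0); (4, 0, 0, 0, 0))


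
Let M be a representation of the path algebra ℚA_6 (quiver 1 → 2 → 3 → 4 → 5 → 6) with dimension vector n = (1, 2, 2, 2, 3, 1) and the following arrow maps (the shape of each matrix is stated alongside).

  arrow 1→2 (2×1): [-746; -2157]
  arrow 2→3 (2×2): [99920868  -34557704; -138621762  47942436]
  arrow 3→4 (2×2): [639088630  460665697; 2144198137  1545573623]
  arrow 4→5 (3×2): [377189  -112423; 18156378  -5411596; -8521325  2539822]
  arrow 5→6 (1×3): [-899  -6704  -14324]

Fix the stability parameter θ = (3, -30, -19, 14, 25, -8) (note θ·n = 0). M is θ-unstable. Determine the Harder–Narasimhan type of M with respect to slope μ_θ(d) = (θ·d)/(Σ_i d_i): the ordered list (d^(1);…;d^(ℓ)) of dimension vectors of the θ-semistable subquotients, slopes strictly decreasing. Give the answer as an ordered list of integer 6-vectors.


Interval decomposition of M: I[1,2], I[2,6], I[3,5], I[5,5].
HN type (ℓ=6): μ^(1)=25; μ^(2)=14; μ^(3)=31/3; μ^(4)=-27/2; μ^(5)=-19; μ^(6)=-30

((0, 0, 0, 0, 2, 0); (0, 0, 0, 1, 0, 0); (0, 0, 0, 1, 1, 1); (1, 1, 0, 0, 0, 0); (0, 0, 2, 0, 0, 0); (0, 1, 0, 0, 0, 0))


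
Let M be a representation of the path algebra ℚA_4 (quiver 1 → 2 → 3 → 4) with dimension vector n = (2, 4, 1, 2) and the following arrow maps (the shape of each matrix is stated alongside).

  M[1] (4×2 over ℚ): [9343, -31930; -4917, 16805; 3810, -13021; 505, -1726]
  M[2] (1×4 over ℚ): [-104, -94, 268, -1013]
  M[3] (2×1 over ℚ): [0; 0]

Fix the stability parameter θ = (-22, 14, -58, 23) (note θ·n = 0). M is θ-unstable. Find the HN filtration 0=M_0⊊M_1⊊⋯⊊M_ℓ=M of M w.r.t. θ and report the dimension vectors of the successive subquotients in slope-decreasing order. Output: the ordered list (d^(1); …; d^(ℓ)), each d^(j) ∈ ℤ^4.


Interval decomposition of M: I[1,2], I[1,3], I[2,2]^2, I[4,4]^2.
HN type (ℓ=3): μ^(1)=23; μ^(2)=14; μ^(3)=-22

((0, 0, 0, 2); (0, 3, 0, 0); (2, 1, 1, 0))


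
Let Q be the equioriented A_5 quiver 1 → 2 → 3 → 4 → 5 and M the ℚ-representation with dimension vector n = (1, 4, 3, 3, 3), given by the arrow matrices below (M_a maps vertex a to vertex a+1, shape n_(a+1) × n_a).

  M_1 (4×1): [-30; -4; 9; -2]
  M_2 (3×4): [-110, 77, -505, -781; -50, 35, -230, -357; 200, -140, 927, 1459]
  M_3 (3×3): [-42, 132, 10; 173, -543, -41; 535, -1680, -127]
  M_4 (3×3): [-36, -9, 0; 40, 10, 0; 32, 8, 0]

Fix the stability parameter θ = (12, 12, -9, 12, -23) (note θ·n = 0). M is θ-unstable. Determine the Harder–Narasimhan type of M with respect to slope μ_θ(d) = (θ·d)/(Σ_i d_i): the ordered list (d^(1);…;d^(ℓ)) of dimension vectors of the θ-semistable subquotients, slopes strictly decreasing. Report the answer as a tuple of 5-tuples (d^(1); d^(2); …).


Interval decomposition of M: I[1,3], I[2,2], I[2,4], I[2,5], I[4,4], I[5,5]^2.
HN type (ℓ=5): μ^(1)=12; μ^(2)=5; μ^(3)=3/2; μ^(4)=-2; μ^(5)=-23

((0, 1, 0, 2, 0); (1, 1, 1, 0, 0); (0, 1, 1, 0, 0); (0, 1, 1, 1, 1); (0, 0, 0, 0, 2))


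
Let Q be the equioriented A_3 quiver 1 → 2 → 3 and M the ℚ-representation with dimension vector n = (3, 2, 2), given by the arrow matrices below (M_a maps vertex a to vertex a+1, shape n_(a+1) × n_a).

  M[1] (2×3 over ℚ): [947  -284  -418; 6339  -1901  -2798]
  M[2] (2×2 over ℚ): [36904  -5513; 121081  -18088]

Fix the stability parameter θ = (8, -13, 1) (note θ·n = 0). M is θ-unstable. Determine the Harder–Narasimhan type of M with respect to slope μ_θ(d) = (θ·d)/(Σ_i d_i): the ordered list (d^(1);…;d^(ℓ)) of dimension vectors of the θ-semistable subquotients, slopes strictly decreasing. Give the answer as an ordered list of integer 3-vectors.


Interval decomposition of M: I[1,1], I[1,3]^2.
HN type (ℓ=3): μ^(1)=8; μ^(2)=1; μ^(3)=-5/2

((1, 0, 0); (0, 0, 2); (2, 2, 0))


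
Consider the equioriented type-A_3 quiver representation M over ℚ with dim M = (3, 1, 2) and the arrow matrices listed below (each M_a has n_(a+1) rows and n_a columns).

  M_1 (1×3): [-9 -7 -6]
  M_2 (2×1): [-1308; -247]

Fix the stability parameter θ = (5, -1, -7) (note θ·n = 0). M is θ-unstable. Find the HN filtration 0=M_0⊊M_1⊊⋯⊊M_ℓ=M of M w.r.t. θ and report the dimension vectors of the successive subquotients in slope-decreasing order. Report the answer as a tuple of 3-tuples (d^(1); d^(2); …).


Interval decomposition of M: I[1,1]^2, I[1,3], I[3,3].
HN type (ℓ=3): μ^(1)=5; μ^(2)=-1; μ^(3)=-7

((2, 0, 0); (1, 1, 1); (0, 0, 1))


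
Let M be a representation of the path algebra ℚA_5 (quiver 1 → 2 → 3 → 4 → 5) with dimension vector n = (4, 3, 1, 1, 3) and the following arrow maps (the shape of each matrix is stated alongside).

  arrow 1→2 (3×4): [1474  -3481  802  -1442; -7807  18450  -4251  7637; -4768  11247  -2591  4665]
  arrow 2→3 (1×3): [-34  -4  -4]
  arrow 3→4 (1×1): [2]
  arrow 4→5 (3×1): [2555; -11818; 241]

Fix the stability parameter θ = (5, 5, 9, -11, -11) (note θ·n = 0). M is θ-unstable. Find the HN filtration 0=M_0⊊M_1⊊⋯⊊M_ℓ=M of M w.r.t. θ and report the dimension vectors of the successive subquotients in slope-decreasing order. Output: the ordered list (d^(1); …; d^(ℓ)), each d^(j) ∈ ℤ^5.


Via rank(M_{q-1}∘⋯∘M_p): M ≅ I[1,1], I[1,2]^2, I[1,5], I[5,5]^2.
μ_θ-semistable layers: μ^(1)=5; μ^(2)=-3/5; μ^(3)=-11

((3, 2, 0, 0, 0); (1, 1, 1, 1, 1); (0, 0, 0, 0, 2))


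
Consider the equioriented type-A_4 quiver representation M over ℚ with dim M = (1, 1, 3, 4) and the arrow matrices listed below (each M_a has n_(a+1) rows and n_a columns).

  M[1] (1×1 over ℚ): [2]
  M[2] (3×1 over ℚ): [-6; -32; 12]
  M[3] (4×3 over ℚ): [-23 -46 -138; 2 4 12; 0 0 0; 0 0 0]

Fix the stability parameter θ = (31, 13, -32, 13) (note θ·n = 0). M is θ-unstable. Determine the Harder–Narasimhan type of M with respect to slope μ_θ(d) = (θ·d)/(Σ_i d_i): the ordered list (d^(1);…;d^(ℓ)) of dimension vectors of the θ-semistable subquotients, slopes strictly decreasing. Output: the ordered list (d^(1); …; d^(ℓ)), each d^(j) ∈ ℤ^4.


Via rank(M_{q-1}∘⋯∘M_p): M ≅ I[1,4], I[3,3]^2, I[4,4]^3.
μ_θ-semistable layers: μ^(1)=13; μ^(2)=4; μ^(3)=-32

((0, 0, 0, 4); (1, 1, 1, 0); (0, 0, 2, 0))


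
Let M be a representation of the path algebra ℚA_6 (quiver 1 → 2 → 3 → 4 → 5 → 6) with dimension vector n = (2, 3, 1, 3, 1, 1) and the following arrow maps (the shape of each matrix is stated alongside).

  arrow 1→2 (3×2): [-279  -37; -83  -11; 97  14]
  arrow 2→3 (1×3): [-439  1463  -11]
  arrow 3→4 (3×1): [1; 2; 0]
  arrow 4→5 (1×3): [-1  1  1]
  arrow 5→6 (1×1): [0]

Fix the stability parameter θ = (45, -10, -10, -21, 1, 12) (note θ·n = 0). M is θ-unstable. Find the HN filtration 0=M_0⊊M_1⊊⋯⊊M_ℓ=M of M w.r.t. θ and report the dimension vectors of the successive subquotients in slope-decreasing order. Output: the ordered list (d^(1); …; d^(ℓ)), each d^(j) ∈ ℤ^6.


Interval decomposition of M: I[1,2], I[1,5], I[2,2], I[4,4]^2, I[6,6].
HN type (ℓ=5): μ^(1)=35/2; μ^(2)=12; μ^(3)=1; μ^(4)=-10; μ^(5)=-21

((1, 1, 0, 0, 0, 0); (0, 0, 0, 0, 0, 1); (1, 1, 1, 1, 1, 0); (0, 1, 0, 0, 0, 0); (0, 0, 0, 2, 0, 0))


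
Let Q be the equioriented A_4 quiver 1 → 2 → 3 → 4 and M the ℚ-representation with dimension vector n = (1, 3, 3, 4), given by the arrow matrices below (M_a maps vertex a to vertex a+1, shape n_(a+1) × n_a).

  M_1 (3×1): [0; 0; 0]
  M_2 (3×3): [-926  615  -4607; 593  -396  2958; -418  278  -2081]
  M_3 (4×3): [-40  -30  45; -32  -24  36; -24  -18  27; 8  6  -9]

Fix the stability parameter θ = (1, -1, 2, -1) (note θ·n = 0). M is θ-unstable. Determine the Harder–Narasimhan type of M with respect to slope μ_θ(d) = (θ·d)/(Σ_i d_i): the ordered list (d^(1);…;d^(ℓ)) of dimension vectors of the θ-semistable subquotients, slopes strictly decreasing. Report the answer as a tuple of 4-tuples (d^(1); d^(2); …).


Barcode: M ≅ I[1,1], I[2,3]^2, I[2,4], I[4,4]^3. HN layers by μ_θ (4 steps, strictly decreasing):
  μ^(1)=2; μ^(2)=1; μ^(3)=1/2; μ^(4)=-1

((0, 0, 2, 0); (1, 0, 0, 0); (0, 0, 1, 1); (0, 3, 0, 3))


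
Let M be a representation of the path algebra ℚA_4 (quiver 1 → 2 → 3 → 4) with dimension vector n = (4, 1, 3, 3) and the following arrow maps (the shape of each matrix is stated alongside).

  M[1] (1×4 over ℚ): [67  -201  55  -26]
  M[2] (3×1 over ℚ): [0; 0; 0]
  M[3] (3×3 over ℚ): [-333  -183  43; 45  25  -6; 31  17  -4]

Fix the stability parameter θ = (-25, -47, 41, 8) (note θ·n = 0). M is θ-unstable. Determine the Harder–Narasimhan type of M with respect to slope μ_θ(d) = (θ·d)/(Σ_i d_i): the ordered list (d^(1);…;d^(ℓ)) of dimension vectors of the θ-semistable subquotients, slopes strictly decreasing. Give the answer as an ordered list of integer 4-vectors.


Via rank(M_{q-1}∘⋯∘M_p): M ≅ I[1,1]^3, I[1,2], I[3,4]^3.
μ_θ-semistable layers: μ^(1)=49/2; μ^(2)=-25; μ^(3)=-36

((0, 0, 3, 3); (3, 0, 0, 0); (1, 1, 0, 0))


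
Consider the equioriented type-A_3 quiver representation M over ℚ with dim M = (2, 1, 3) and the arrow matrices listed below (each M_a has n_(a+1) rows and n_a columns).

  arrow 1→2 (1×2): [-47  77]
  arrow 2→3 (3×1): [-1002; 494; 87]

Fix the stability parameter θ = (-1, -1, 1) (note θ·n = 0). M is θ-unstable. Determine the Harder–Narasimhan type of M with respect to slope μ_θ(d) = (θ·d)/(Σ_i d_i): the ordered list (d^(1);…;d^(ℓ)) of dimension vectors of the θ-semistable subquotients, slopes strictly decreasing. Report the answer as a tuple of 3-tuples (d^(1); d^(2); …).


Barcode: M ≅ I[1,1], I[1,3], I[3,3]^2. HN layers by μ_θ (2 steps, strictly decreasing):
  μ^(1)=1; μ^(2)=-1

((0, 0, 3); (2, 1, 0))


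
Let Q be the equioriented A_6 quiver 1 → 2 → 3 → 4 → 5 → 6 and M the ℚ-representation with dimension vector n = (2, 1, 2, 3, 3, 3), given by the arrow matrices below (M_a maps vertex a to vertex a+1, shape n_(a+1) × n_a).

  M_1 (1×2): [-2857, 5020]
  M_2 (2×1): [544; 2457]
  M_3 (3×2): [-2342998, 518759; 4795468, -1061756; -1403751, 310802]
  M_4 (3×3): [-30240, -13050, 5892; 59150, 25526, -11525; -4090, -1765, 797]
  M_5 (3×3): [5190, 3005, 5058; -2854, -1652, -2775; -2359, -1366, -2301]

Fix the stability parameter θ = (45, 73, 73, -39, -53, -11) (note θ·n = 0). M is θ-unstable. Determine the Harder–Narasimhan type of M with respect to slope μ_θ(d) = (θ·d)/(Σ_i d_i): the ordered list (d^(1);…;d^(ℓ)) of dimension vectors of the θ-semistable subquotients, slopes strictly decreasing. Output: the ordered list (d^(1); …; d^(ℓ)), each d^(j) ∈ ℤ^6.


Via rank(M_{q-1}∘⋯∘M_p): M ≅ I[1,1], I[1,4], I[3,6], I[4,6], I[5,6].
μ_θ-semistable layers: μ^(1)=45; μ^(2)=38; μ^(3)=-15/2; μ^(4)=-11; μ^(5)=-46; μ^(6)=-53

((1, 0, 0, 0, 0, 0); (1, 1, 1, 1, 0, 0); (0, 0, 1, 1, 1, 1); (0, 0, 0, 0, 0, 2); (0, 0, 0, 1, 1, 0); (0, 0, 0, 0, 1, 0))


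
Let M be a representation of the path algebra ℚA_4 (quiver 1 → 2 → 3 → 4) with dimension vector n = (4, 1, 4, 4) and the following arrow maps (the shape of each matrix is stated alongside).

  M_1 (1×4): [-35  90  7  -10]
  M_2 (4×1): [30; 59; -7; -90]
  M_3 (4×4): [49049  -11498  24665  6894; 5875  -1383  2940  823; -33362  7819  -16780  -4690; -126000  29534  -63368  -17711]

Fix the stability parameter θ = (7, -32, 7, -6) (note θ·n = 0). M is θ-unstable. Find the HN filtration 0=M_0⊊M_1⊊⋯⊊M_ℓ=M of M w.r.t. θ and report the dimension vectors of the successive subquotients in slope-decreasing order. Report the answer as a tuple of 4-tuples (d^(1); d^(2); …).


Via rank(M_{q-1}∘⋯∘M_p): M ≅ I[1,1]^3, I[1,4], I[3,4]^3.
μ_θ-semistable layers: μ^(1)=7; μ^(2)=1/2; μ^(3)=-25/2

((3, 0, 0, 0); (0, 0, 4, 4); (1, 1, 0, 0))


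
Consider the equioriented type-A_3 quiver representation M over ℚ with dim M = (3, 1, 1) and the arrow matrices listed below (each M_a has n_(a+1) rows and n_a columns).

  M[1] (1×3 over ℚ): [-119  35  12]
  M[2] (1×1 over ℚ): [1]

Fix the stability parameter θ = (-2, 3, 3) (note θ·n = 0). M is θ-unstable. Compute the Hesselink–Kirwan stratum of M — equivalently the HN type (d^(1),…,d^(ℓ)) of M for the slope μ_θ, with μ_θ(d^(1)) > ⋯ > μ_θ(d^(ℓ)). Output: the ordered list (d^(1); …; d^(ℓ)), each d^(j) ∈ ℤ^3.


Via rank(M_{q-1}∘⋯∘M_p): M ≅ I[1,1]^2, I[1,3].
μ_θ-semistable layers: μ^(1)=3; μ^(2)=-2

((0, 1, 1); (3, 0, 0))


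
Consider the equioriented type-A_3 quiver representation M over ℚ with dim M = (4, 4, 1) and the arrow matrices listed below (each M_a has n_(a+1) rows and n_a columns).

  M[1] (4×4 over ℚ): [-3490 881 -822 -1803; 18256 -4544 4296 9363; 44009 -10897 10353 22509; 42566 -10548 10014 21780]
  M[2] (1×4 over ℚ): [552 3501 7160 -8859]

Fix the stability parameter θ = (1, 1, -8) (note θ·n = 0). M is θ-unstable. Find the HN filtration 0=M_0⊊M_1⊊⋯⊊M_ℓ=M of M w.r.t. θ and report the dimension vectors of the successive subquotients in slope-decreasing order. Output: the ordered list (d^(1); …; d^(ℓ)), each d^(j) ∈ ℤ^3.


Interval decomposition of M: I[1,1], I[1,2]^2, I[1,3], I[2,2].
HN type (ℓ=2): μ^(1)=1; μ^(2)=-2

((3, 3, 0); (1, 1, 1))


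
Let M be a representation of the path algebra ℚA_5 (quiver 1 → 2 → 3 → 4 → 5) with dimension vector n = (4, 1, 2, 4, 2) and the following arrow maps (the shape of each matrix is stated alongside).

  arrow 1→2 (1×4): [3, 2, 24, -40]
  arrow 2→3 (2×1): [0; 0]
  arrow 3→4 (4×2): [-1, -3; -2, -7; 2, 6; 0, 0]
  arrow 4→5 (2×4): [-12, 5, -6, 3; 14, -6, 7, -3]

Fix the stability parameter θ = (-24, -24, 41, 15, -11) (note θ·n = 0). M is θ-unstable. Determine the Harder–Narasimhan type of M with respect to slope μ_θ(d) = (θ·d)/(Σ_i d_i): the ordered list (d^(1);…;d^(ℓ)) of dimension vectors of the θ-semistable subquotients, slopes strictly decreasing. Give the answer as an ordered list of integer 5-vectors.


Via rank(M_{q-1}∘⋯∘M_p): M ≅ I[1,1]^3, I[1,2], I[3,4], I[3,5], I[4,4], I[4,5].
μ_θ-semistable layers: μ^(1)=28; μ^(2)=15; μ^(3)=2; μ^(4)=-24

((0, 0, 1, 1, 0); (0, 0, 1, 2, 1); (0, 0, 0, 1, 1); (4, 1, 0, 0, 0))


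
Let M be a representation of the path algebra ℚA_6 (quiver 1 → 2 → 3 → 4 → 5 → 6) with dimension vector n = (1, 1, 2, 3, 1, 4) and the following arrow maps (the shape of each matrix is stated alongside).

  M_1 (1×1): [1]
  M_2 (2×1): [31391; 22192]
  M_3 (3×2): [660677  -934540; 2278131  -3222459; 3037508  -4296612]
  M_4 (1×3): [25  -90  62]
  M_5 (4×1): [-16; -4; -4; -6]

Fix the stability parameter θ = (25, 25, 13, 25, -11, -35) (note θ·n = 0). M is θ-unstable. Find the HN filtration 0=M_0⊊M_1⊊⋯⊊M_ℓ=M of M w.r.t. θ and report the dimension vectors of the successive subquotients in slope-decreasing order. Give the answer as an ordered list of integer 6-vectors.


Via rank(M_{q-1}∘⋯∘M_p): M ≅ I[1,6], I[3,4], I[4,4], I[6,6]^3.
μ_θ-semistable layers: μ^(1)=25; μ^(2)=13; μ^(3)=7; μ^(4)=-35

((0, 0, 0, 2, 0, 0); (0, 0, 1, 0, 0, 0); (1, 1, 1, 1, 1, 1); (0, 0, 0, 0, 0, 3))


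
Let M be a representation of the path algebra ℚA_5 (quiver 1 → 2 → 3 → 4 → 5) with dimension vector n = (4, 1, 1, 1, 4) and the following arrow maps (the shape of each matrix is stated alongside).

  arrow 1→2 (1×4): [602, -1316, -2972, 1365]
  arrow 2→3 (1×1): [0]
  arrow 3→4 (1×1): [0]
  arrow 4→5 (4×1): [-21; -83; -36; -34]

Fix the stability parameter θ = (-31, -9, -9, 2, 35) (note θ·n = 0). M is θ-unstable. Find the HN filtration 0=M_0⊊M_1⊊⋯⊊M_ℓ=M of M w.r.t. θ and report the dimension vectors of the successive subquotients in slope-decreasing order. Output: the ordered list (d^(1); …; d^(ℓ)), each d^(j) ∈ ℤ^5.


Via rank(M_{q-1}∘⋯∘M_p): M ≅ I[1,1]^3, I[1,2], I[3,3], I[4,5], I[5,5]^3.
μ_θ-semistable layers: μ^(1)=35; μ^(2)=2; μ^(3)=-9; μ^(4)=-31

((0, 0, 0, 0, 4); (0, 0, 0, 1, 0); (0, 1, 1, 0, 0); (4, 0, 0, 0, 0))


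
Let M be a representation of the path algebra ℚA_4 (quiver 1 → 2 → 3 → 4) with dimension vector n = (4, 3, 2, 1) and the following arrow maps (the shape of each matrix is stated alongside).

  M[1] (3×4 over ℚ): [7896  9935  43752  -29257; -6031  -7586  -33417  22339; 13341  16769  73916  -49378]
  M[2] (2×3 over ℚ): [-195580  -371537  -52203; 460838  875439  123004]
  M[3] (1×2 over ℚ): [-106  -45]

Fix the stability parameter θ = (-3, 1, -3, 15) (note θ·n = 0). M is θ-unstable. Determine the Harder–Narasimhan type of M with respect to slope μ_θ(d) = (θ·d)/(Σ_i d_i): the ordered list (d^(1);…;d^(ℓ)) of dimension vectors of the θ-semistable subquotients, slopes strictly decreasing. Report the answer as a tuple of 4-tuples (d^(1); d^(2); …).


Interval decomposition of M: I[1,1], I[1,2], I[1,3], I[1,4].
HN type (ℓ=4): μ^(1)=15; μ^(2)=1; μ^(3)=-1; μ^(4)=-3

((0, 0, 0, 1); (0, 1, 0, 0); (0, 2, 2, 0); (4, 0, 0, 0))


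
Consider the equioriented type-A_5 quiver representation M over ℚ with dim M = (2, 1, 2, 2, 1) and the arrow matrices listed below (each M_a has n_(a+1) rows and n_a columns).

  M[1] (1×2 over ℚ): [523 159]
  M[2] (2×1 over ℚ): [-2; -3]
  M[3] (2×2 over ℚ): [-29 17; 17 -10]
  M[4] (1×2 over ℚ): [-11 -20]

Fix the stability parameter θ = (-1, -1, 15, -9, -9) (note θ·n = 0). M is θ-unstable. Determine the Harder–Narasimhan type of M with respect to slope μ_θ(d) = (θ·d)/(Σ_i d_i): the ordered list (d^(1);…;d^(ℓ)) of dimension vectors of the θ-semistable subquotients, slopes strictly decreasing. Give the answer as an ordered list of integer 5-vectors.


Barcode: M ≅ I[1,1], I[1,5], I[3,4]. HN layers by μ_θ (2 steps, strictly decreasing):
  μ^(1)=3; μ^(2)=-1

((0, 0, 1, 1, 0); (2, 1, 1, 1, 1))


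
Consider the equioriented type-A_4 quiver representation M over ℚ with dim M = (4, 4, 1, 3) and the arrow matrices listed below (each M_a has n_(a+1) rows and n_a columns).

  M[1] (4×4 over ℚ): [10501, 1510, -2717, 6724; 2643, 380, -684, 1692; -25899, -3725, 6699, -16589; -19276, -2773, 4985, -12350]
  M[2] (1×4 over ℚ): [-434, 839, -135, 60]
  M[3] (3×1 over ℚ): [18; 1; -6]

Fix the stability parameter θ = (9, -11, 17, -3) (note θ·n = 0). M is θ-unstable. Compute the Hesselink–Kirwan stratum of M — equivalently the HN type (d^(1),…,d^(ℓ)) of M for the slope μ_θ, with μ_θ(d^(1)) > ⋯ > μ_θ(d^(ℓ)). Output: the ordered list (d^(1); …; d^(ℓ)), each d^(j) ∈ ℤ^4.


Via rank(M_{q-1}∘⋯∘M_p): M ≅ I[1,2]^3, I[1,4], I[4,4]^2.
μ_θ-semistable layers: μ^(1)=7; μ^(2)=-1; μ^(3)=-3

((0, 0, 1, 1); (4, 4, 0, 0); (0, 0, 0, 2))


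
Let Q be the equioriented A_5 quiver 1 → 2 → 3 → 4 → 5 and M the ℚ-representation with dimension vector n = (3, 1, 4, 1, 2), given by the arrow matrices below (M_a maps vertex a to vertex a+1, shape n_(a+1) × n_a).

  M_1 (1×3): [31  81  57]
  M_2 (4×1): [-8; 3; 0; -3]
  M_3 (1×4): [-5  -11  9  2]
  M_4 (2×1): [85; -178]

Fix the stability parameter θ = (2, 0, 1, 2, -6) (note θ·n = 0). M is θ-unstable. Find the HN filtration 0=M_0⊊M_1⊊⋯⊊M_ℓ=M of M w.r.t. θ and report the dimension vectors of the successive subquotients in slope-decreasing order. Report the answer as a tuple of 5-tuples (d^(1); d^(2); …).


Interval decomposition of M: I[1,1]^2, I[1,5], I[3,3]^3, I[5,5].
HN type (ℓ=4): μ^(1)=2; μ^(2)=1; μ^(3)=-1/5; μ^(4)=-6

((2, 0, 0, 0, 0); (0, 0, 3, 0, 0); (1, 1, 1, 1, 1); (0, 0, 0, 0, 1))


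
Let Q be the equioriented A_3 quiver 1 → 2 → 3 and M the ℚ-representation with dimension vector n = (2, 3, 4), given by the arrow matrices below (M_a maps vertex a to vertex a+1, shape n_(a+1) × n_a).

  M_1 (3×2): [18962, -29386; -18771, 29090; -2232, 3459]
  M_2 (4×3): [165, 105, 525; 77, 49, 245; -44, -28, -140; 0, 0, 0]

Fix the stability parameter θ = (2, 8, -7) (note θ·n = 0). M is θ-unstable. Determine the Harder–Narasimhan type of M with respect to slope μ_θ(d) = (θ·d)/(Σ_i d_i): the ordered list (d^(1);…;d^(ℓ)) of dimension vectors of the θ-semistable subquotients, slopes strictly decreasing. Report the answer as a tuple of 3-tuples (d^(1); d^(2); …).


Via rank(M_{q-1}∘⋯∘M_p): M ≅ I[1,2], I[1,3], I[2,2], I[3,3]^3.
μ_θ-semistable layers: μ^(1)=8; μ^(2)=2; μ^(3)=1; μ^(4)=-7

((0, 2, 0); (1, 0, 0); (1, 1, 1); (0, 0, 3))


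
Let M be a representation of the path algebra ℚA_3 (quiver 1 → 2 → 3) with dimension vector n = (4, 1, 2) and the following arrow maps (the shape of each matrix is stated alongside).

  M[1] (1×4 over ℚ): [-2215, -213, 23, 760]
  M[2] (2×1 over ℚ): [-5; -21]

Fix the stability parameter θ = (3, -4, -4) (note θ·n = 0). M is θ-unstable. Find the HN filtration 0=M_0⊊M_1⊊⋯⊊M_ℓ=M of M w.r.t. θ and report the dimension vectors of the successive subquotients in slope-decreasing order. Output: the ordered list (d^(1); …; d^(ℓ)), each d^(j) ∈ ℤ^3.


Barcode: M ≅ I[1,1]^3, I[1,3], I[3,3]. HN layers by μ_θ (3 steps, strictly decreasing):
  μ^(1)=3; μ^(2)=-5/3; μ^(3)=-4

((3, 0, 0); (1, 1, 1); (0, 0, 1))


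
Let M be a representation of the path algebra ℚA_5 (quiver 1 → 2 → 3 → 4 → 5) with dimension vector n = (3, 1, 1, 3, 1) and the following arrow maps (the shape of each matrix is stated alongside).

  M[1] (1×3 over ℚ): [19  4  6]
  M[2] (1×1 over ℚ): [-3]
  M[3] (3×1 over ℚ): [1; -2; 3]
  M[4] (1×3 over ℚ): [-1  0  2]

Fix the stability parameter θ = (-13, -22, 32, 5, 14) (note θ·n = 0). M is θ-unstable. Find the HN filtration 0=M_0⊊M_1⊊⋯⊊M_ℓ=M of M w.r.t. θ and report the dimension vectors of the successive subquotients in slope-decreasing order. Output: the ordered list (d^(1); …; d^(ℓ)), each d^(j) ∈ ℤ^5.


Barcode: M ≅ I[1,1]^2, I[1,5], I[4,4]^2. HN layers by μ_θ (4 steps, strictly decreasing):
  μ^(1)=17; μ^(2)=5; μ^(3)=-13; μ^(4)=-35/2

((0, 0, 1, 1, 1); (0, 0, 0, 2, 0); (2, 0, 0, 0, 0); (1, 1, 0, 0, 0))


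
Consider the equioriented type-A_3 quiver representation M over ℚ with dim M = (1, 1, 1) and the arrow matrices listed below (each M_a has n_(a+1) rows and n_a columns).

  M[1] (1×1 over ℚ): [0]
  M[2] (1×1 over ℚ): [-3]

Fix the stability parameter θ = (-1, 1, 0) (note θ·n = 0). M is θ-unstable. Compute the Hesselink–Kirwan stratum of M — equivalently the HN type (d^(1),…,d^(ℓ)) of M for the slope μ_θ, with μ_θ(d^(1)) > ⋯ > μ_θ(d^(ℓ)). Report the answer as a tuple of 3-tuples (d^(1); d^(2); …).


Interval decomposition of M: I[1,1], I[2,3].
HN type (ℓ=2): μ^(1)=1/2; μ^(2)=-1

((0, 1, 1); (1, 0, 0))


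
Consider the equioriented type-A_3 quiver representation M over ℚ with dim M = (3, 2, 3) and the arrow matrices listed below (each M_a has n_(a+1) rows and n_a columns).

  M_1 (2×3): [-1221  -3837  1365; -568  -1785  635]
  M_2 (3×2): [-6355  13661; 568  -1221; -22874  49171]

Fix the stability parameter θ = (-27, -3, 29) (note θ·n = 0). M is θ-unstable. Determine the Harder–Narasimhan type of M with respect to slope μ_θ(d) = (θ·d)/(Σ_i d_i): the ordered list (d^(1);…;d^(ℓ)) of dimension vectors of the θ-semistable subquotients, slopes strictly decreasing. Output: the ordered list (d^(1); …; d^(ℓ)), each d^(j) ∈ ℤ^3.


Via rank(M_{q-1}∘⋯∘M_p): M ≅ I[1,1], I[1,3]^2, I[3,3].
μ_θ-semistable layers: μ^(1)=29; μ^(2)=-3; μ^(3)=-27

((0, 0, 3); (0, 2, 0); (3, 0, 0))


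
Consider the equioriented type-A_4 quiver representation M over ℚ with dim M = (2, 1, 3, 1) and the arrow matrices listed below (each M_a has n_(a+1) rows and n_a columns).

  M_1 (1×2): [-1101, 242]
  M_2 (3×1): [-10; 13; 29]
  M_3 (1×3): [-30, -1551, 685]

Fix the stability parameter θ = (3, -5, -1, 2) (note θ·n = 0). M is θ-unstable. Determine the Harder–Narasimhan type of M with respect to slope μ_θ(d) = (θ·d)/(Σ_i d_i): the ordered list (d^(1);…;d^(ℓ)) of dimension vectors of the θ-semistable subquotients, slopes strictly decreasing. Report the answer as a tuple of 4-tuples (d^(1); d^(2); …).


Via rank(M_{q-1}∘⋯∘M_p): M ≅ I[1,1], I[1,4], I[3,3]^2.
μ_θ-semistable layers: μ^(1)=3; μ^(2)=2; μ^(3)=-1

((1, 0, 0, 0); (0, 0, 0, 1); (1, 1, 3, 0))


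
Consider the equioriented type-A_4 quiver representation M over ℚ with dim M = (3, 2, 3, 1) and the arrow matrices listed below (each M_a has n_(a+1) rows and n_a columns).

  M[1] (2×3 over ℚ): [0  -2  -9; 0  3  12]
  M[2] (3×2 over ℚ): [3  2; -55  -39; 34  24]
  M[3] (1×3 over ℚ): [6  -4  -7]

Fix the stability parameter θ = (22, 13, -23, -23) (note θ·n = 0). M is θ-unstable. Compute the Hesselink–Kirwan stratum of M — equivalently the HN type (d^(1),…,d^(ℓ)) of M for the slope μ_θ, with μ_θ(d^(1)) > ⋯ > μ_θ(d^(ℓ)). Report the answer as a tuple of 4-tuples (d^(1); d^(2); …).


Interval decomposition of M: I[1,1], I[1,3]^2, I[3,4].
HN type (ℓ=3): μ^(1)=22; μ^(2)=4; μ^(3)=-23

((1, 0, 0, 0); (2, 2, 2, 0); (0, 0, 1, 1))


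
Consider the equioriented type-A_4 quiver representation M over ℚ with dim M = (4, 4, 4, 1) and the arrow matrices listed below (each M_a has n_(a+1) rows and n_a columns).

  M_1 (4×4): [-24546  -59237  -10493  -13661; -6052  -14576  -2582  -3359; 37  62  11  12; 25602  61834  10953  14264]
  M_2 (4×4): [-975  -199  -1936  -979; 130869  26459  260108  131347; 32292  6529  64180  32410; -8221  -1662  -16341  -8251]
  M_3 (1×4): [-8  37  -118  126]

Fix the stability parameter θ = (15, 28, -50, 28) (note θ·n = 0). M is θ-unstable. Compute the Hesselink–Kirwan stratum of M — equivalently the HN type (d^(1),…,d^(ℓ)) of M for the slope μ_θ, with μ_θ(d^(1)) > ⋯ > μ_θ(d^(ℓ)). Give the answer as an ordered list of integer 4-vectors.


Barcode: M ≅ I[1,3]^3, I[1,4]. HN layers by μ_θ (2 steps, strictly decreasing):
  μ^(1)=28; μ^(2)=-7/3

((0, 0, 0, 1); (4, 4, 4, 0))


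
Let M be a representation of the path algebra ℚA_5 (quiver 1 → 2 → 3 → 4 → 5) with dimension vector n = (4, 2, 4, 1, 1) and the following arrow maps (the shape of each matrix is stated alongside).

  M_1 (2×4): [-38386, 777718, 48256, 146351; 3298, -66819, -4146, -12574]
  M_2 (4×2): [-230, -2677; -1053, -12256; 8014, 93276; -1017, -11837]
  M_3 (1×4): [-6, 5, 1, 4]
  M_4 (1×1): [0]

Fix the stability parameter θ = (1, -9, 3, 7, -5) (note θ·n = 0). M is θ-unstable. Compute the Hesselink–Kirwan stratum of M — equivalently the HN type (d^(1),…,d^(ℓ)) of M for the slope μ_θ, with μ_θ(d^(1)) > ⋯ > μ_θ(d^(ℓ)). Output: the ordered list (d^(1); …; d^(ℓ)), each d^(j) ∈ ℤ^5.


Barcode: M ≅ I[1,1]^2, I[1,3], I[1,4], I[3,3]^2, I[5,5]. HN layers by μ_θ (5 steps, strictly decreasing):
  μ^(1)=7; μ^(2)=3; μ^(3)=1; μ^(4)=-4; μ^(5)=-5

((0, 0, 0, 1, 0); (0, 0, 4, 0, 0); (2, 0, 0, 0, 0); (2, 2, 0, 0, 0); (0, 0, 0, 0, 1))


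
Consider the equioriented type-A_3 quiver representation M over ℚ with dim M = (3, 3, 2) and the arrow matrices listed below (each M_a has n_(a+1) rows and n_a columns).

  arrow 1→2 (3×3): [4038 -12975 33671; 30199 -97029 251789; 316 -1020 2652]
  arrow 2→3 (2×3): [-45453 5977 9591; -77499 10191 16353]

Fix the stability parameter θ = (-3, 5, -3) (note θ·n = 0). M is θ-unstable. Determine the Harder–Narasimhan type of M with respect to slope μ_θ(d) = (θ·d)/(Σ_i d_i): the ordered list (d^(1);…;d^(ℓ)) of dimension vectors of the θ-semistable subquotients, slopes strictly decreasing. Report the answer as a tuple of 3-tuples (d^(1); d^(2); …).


Interval decomposition of M: I[1,1], I[1,2], I[1,3], I[2,2], I[3,3].
HN type (ℓ=3): μ^(1)=5; μ^(2)=1; μ^(3)=-3

((0, 2, 0); (0, 1, 1); (3, 0, 1))


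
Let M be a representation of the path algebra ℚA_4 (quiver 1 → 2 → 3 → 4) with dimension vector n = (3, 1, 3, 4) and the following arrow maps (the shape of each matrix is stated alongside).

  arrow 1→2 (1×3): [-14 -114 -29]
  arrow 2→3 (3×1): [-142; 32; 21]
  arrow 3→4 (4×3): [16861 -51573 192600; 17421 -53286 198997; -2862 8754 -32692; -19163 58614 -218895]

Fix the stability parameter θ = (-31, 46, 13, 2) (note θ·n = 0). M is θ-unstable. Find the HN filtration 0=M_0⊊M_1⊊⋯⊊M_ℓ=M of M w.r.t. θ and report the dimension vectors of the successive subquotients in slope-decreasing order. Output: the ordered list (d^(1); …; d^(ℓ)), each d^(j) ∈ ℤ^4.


Interval decomposition of M: I[1,1]^2, I[1,4], I[3,3], I[3,4], I[4,4]^2.
HN type (ℓ=5): μ^(1)=61/3; μ^(2)=13; μ^(3)=15/2; μ^(4)=2; μ^(5)=-31

((0, 1, 1, 1); (0, 0, 1, 0); (0, 0, 1, 1); (0, 0, 0, 2); (3, 0, 0, 0))


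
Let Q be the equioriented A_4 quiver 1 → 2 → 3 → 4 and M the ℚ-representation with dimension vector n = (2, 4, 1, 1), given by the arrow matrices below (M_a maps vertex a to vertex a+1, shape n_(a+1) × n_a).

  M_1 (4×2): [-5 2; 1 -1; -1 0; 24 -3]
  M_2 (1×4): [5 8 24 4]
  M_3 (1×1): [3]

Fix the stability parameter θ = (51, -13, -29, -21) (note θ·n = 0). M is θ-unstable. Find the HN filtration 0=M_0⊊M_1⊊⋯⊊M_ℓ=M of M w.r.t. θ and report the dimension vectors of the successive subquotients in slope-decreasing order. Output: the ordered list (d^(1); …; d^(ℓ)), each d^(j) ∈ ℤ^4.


Barcode: M ≅ I[1,2], I[1,4], I[2,2]^2. HN layers by μ_θ (3 steps, strictly decreasing):
  μ^(1)=19; μ^(2)=-3; μ^(3)=-13

((1, 1, 0, 0); (1, 1, 1, 1); (0, 2, 0, 0))


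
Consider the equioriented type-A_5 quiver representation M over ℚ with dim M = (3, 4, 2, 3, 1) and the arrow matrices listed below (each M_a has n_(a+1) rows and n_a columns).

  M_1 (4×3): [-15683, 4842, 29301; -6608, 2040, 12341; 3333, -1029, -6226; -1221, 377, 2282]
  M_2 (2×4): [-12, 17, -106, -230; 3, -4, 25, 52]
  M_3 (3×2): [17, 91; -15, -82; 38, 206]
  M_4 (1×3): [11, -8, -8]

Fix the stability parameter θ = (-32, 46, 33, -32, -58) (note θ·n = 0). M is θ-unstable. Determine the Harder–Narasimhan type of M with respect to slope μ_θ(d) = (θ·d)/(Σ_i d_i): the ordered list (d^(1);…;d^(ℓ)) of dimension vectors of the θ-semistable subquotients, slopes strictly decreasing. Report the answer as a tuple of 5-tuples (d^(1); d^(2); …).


Barcode: M ≅ I[1,2], I[1,4], I[1,5], I[2,2], I[4,4]. HN layers by μ_θ (4 steps, strictly decreasing):
  μ^(1)=46; μ^(2)=47/3; μ^(3)=-11/4; μ^(4)=-32

((0, 2, 0, 0, 0); (0, 1, 1, 1, 0); (0, 1, 1, 1, 1); (3, 0, 0, 1, 0))


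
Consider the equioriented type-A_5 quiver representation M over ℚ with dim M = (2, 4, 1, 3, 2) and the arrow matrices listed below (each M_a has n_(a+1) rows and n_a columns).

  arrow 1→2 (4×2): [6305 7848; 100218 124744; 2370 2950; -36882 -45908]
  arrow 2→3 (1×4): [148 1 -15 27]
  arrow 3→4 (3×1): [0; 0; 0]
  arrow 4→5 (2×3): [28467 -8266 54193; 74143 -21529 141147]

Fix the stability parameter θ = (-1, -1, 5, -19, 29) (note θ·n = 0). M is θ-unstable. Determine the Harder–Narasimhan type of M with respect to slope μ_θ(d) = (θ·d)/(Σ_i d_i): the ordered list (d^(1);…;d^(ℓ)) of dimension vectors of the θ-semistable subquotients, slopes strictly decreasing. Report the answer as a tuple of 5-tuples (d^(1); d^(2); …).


Via rank(M_{q-1}∘⋯∘M_p): M ≅ I[1,2], I[1,3], I[2,2]^2, I[4,4], I[4,5]^2.
μ_θ-semistable layers: μ^(1)=29; μ^(2)=5; μ^(3)=-1; μ^(4)=-19

((0, 0, 0, 0, 2); (0, 0, 1, 0, 0); (2, 4, 0, 0, 0); (0, 0, 0, 3, 0))


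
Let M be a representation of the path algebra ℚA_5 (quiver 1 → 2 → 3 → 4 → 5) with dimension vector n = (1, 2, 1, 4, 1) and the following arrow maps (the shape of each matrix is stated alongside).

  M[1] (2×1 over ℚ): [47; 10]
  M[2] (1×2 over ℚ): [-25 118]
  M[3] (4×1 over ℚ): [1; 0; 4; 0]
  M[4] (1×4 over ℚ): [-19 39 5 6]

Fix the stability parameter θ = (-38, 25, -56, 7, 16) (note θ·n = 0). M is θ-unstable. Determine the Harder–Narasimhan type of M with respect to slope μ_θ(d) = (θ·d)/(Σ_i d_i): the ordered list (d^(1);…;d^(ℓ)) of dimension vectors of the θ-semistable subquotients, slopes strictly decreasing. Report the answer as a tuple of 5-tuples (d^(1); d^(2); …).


Interval decomposition of M: I[1,5], I[2,2], I[4,4]^3.
HN type (ℓ=5): μ^(1)=25; μ^(2)=16; μ^(3)=7; μ^(4)=-31/2; μ^(5)=-38

((0, 1, 0, 0, 0); (0, 0, 0, 0, 1); (0, 0, 0, 4, 0); (0, 1, 1, 0, 0); (1, 0, 0, 0, 0))


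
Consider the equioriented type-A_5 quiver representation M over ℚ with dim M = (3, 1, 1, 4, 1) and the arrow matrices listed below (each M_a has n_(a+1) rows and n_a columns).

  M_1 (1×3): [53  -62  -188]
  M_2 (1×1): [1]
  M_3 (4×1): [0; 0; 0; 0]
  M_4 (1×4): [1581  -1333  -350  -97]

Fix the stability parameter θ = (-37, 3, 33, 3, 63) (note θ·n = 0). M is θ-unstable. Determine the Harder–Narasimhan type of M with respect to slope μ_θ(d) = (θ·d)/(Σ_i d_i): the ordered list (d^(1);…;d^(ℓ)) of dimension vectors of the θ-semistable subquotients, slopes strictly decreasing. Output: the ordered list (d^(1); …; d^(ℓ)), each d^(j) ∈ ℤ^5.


Via rank(M_{q-1}∘⋯∘M_p): M ≅ I[1,1]^2, I[1,3], I[4,4]^3, I[4,5].
μ_θ-semistable layers: μ^(1)=63; μ^(2)=33; μ^(3)=3; μ^(4)=-37

((0, 0, 0, 0, 1); (0, 0, 1, 0, 0); (0, 1, 0, 4, 0); (3, 0, 0, 0, 0))


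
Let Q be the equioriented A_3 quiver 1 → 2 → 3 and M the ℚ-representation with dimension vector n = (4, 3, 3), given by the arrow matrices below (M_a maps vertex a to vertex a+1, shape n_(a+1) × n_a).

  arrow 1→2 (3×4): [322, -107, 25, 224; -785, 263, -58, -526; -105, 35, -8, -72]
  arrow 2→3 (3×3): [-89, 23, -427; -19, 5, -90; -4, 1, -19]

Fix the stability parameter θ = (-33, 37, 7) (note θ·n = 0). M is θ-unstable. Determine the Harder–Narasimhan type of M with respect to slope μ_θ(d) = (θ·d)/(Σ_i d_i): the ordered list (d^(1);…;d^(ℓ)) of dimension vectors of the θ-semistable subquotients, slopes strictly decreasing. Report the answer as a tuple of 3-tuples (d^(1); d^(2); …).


Barcode: M ≅ I[1,1], I[1,3]^3. HN layers by μ_θ (2 steps, strictly decreasing):
  μ^(1)=22; μ^(2)=-33

((0, 3, 3); (4, 0, 0))


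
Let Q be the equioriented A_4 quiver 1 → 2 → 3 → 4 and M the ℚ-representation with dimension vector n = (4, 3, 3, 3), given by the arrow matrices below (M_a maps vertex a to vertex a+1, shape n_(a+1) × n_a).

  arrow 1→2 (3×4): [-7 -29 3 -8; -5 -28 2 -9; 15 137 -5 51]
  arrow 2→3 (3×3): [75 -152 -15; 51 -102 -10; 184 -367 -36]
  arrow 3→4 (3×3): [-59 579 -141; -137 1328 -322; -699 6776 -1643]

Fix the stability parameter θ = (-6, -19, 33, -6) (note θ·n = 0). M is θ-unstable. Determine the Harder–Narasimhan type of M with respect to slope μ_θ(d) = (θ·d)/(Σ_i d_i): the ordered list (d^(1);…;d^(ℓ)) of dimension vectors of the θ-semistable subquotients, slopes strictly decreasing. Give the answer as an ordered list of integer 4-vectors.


Barcode: M ≅ I[1,1], I[1,4]^3. HN layers by μ_θ (3 steps, strictly decreasing):
  μ^(1)=27/2; μ^(2)=-6; μ^(3)=-25/2

((0, 0, 3, 3); (1, 0, 0, 0); (3, 3, 0, 0))


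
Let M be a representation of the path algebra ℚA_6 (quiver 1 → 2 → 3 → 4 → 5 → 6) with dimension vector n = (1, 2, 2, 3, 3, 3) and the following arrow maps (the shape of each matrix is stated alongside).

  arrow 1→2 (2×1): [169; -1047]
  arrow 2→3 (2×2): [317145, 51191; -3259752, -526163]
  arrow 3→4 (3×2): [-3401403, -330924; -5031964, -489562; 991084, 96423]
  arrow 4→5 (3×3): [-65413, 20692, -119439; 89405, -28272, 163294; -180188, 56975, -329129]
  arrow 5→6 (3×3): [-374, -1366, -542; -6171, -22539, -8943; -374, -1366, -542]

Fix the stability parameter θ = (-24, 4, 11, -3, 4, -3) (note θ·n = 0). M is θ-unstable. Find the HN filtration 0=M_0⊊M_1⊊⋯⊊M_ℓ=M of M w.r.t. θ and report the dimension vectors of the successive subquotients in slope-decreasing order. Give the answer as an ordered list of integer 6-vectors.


Barcode: M ≅ I[1,5], I[2,5], I[4,6], I[6,6]^2. HN layers by μ_θ (4 steps, strictly decreasing):
  μ^(1)=4; μ^(2)=1/2; μ^(3)=-3; μ^(4)=-24

((0, 2, 2, 2, 2, 0); (0, 0, 0, 0, 1, 1); (0, 0, 0, 1, 0, 2); (1, 0, 0, 0, 0, 0))
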